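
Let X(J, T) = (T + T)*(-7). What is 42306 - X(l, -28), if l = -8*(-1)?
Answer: 41914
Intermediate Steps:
l = 8
X(J, T) = -14*T (X(J, T) = (2*T)*(-7) = -14*T)
42306 - X(l, -28) = 42306 - (-14)*(-28) = 42306 - 1*392 = 42306 - 392 = 41914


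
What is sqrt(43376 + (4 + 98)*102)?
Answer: 2*sqrt(13445) ≈ 231.91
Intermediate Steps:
sqrt(43376 + (4 + 98)*102) = sqrt(43376 + 102*102) = sqrt(43376 + 10404) = sqrt(53780) = 2*sqrt(13445)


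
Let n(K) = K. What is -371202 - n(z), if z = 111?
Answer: -371313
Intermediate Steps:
-371202 - n(z) = -371202 - 1*111 = -371202 - 111 = -371313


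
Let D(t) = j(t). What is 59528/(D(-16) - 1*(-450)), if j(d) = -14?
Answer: 14882/109 ≈ 136.53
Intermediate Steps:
D(t) = -14
59528/(D(-16) - 1*(-450)) = 59528/(-14 - 1*(-450)) = 59528/(-14 + 450) = 59528/436 = 59528*(1/436) = 14882/109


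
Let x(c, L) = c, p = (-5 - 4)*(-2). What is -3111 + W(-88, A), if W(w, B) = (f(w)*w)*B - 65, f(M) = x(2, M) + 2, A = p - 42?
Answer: 5272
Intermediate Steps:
p = 18 (p = -9*(-2) = 18)
A = -24 (A = 18 - 42 = -24)
f(M) = 4 (f(M) = 2 + 2 = 4)
W(w, B) = -65 + 4*B*w (W(w, B) = (4*w)*B - 65 = 4*B*w - 65 = -65 + 4*B*w)
-3111 + W(-88, A) = -3111 + (-65 + 4*(-24)*(-88)) = -3111 + (-65 + 8448) = -3111 + 8383 = 5272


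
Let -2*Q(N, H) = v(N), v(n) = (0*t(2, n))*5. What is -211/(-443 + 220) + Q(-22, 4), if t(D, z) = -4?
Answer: 211/223 ≈ 0.94619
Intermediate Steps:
v(n) = 0 (v(n) = (0*(-4))*5 = 0*5 = 0)
Q(N, H) = 0 (Q(N, H) = -½*0 = 0)
-211/(-443 + 220) + Q(-22, 4) = -211/(-443 + 220) + 0 = -211/(-223) + 0 = -1/223*(-211) + 0 = 211/223 + 0 = 211/223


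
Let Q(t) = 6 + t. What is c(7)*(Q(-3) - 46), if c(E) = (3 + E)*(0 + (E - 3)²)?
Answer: -6880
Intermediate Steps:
c(E) = (-3 + E)²*(3 + E) (c(E) = (3 + E)*(0 + (-3 + E)²) = (3 + E)*(-3 + E)² = (-3 + E)²*(3 + E))
c(7)*(Q(-3) - 46) = ((-3 + 7)²*(3 + 7))*((6 - 3) - 46) = (4²*10)*(3 - 46) = (16*10)*(-43) = 160*(-43) = -6880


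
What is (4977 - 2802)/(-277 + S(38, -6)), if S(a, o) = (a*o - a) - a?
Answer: -2175/581 ≈ -3.7435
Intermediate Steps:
S(a, o) = -2*a + a*o (S(a, o) = (-a + a*o) - a = -2*a + a*o)
(4977 - 2802)/(-277 + S(38, -6)) = (4977 - 2802)/(-277 + 38*(-2 - 6)) = 2175/(-277 + 38*(-8)) = 2175/(-277 - 304) = 2175/(-581) = 2175*(-1/581) = -2175/581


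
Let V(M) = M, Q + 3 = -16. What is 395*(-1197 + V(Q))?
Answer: -480320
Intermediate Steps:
Q = -19 (Q = -3 - 16 = -19)
395*(-1197 + V(Q)) = 395*(-1197 - 19) = 395*(-1216) = -480320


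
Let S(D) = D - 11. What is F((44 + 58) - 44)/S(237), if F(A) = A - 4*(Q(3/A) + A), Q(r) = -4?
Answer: -79/113 ≈ -0.69911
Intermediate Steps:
S(D) = -11 + D
F(A) = 16 - 3*A (F(A) = A - 4*(-4 + A) = A - (-16 + 4*A) = A + (16 - 4*A) = 16 - 3*A)
F((44 + 58) - 44)/S(237) = (16 - 3*((44 + 58) - 44))/(-11 + 237) = (16 - 3*(102 - 44))/226 = (16 - 3*58)*(1/226) = (16 - 174)*(1/226) = -158*1/226 = -79/113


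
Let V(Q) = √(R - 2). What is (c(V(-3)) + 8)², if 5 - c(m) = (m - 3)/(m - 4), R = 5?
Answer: 25603/169 + 320*√3/169 ≈ 154.78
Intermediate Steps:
V(Q) = √3 (V(Q) = √(5 - 2) = √3)
c(m) = 5 - (-3 + m)/(-4 + m) (c(m) = 5 - (m - 3)/(m - 4) = 5 - (-3 + m)/(-4 + m))
(c(V(-3)) + 8)² = ((-17 + 4*√3)/(-4 + √3) + 8)² = (8 + (-17 + 4*√3)/(-4 + √3))²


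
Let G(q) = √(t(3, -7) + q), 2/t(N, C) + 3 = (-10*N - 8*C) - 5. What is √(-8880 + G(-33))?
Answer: √(-79920 + 6*I*√74)/3 ≈ 0.030429 + 94.234*I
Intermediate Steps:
t(N, C) = 2/(-8 - 10*N - 8*C) (t(N, C) = 2/(-3 + ((-10*N - 8*C) - 5)) = 2/(-3 + (-5 - 10*N - 8*C)) = 2/(-8 - 10*N - 8*C))
G(q) = √(⅑ + q) (G(q) = √(-1/(4 + 4*(-7) + 5*3) + q) = √(-1/(4 - 28 + 15) + q) = √(-1/(-9) + q) = √(-1*(-⅑) + q) = √(⅑ + q))
√(-8880 + G(-33)) = √(-8880 + √(1 + 9*(-33))/3) = √(-8880 + √(1 - 297)/3) = √(-8880 + √(-296)/3) = √(-8880 + (2*I*√74)/3) = √(-8880 + 2*I*√74/3)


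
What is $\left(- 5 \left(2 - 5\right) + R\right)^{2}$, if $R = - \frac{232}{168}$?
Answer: $\frac{81796}{441} \approx 185.48$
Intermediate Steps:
$R = - \frac{29}{21}$ ($R = \left(-232\right) \frac{1}{168} = - \frac{29}{21} \approx -1.381$)
$\left(- 5 \left(2 - 5\right) + R\right)^{2} = \left(- 5 \left(2 - 5\right) - \frac{29}{21}\right)^{2} = \left(\left(-5\right) \left(-3\right) - \frac{29}{21}\right)^{2} = \left(15 - \frac{29}{21}\right)^{2} = \left(\frac{286}{21}\right)^{2} = \frac{81796}{441}$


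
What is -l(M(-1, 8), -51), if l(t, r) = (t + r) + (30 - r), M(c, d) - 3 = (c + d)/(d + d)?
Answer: -535/16 ≈ -33.438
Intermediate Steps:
M(c, d) = 3 + (c + d)/(2*d) (M(c, d) = 3 + (c + d)/(d + d) = 3 + (c + d)/((2*d)) = 3 + (c + d)*(1/(2*d)) = 3 + (c + d)/(2*d))
l(t, r) = 30 + t (l(t, r) = (r + t) + (30 - r) = 30 + t)
-l(M(-1, 8), -51) = -(30 + (½)*(-1 + 7*8)/8) = -(30 + (½)*(⅛)*(-1 + 56)) = -(30 + (½)*(⅛)*55) = -(30 + 55/16) = -1*535/16 = -535/16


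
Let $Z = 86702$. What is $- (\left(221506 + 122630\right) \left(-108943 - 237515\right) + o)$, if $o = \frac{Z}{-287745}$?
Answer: $\frac{34307453732107262}{287745} \approx 1.1923 \cdot 10^{11}$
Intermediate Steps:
$o = - \frac{86702}{287745}$ ($o = \frac{86702}{-287745} = 86702 \left(- \frac{1}{287745}\right) = - \frac{86702}{287745} \approx -0.30132$)
$- (\left(221506 + 122630\right) \left(-108943 - 237515\right) + o) = - (\left(221506 + 122630\right) \left(-108943 - 237515\right) - \frac{86702}{287745}) = - (344136 \left(-346458\right) - \frac{86702}{287745}) = - (-119228670288 - \frac{86702}{287745}) = \left(-1\right) \left(- \frac{34307453732107262}{287745}\right) = \frac{34307453732107262}{287745}$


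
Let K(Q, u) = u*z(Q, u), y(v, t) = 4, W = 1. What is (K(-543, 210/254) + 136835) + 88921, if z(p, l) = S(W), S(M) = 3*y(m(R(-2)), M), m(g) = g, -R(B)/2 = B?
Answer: 28672272/127 ≈ 2.2577e+5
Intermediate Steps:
R(B) = -2*B
S(M) = 12 (S(M) = 3*4 = 12)
z(p, l) = 12
K(Q, u) = 12*u (K(Q, u) = u*12 = 12*u)
(K(-543, 210/254) + 136835) + 88921 = (12*(210/254) + 136835) + 88921 = (12*(210*(1/254)) + 136835) + 88921 = (12*(105/127) + 136835) + 88921 = (1260/127 + 136835) + 88921 = 17379305/127 + 88921 = 28672272/127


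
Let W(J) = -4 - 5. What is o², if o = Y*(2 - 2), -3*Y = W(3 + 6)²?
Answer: 0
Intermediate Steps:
W(J) = -9
Y = -27 (Y = -⅓*(-9)² = -⅓*81 = -27)
o = 0 (o = -27*(2 - 2) = -27*0 = 0)
o² = 0² = 0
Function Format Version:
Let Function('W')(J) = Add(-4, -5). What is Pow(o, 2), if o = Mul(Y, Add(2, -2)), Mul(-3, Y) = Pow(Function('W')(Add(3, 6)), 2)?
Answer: 0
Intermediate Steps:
Function('W')(J) = -9
Y = -27 (Y = Mul(Rational(-1, 3), Pow(-9, 2)) = Mul(Rational(-1, 3), 81) = -27)
o = 0 (o = Mul(-27, Add(2, -2)) = Mul(-27, 0) = 0)
Pow(o, 2) = Pow(0, 2) = 0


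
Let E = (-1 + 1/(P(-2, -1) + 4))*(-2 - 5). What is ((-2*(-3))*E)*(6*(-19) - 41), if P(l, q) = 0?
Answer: -9765/2 ≈ -4882.5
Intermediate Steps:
E = 21/4 (E = (-1 + 1/(0 + 4))*(-2 - 5) = (-1 + 1/4)*(-7) = (-1 + ¼)*(-7) = -¾*(-7) = 21/4 ≈ 5.2500)
((-2*(-3))*E)*(6*(-19) - 41) = (-2*(-3)*(21/4))*(6*(-19) - 41) = (6*(21/4))*(-114 - 41) = (63/2)*(-155) = -9765/2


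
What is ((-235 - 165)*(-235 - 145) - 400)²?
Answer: 22982560000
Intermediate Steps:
((-235 - 165)*(-235 - 145) - 400)² = (-400*(-380) - 400)² = (152000 - 400)² = 151600² = 22982560000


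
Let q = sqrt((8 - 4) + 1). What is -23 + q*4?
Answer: -23 + 4*sqrt(5) ≈ -14.056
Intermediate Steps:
q = sqrt(5) (q = sqrt(4 + 1) = sqrt(5) ≈ 2.2361)
-23 + q*4 = -23 + sqrt(5)*4 = -23 + 4*sqrt(5)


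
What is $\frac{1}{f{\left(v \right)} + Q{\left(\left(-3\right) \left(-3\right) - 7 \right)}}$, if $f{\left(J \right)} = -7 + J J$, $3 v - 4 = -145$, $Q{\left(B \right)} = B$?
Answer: $\frac{1}{2204} \approx 0.00045372$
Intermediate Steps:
$v = -47$ ($v = \frac{4}{3} + \frac{1}{3} \left(-145\right) = \frac{4}{3} - \frac{145}{3} = -47$)
$f{\left(J \right)} = -7 + J^{2}$
$\frac{1}{f{\left(v \right)} + Q{\left(\left(-3\right) \left(-3\right) - 7 \right)}} = \frac{1}{\left(-7 + \left(-47\right)^{2}\right) - -2} = \frac{1}{\left(-7 + 2209\right) + \left(9 - 7\right)} = \frac{1}{2202 + 2} = \frac{1}{2204}$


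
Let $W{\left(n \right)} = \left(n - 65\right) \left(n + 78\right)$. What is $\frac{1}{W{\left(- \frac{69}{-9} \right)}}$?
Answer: $- \frac{9}{44204} \approx -0.0002036$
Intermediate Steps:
$W{\left(n \right)} = \left(-65 + n\right) \left(78 + n\right)$
$\frac{1}{W{\left(- \frac{69}{-9} \right)}} = \frac{1}{-5070 + \left(- \frac{69}{-9}\right)^{2} + 13 \left(- \frac{69}{-9}\right)} = \frac{1}{-5070 + \left(\left(-69\right) \left(- \frac{1}{9}\right)\right)^{2} + 13 \left(\left(-69\right) \left(- \frac{1}{9}\right)\right)} = \frac{1}{-5070 + \left(\frac{23}{3}\right)^{2} + 13 \cdot \frac{23}{3}} = \frac{1}{-5070 + \frac{529}{9} + \frac{299}{3}} = \frac{1}{- \frac{44204}{9}} = - \frac{9}{44204}$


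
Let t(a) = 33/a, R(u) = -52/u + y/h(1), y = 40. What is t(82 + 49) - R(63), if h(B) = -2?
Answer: 173951/8253 ≈ 21.077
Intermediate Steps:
R(u) = -20 - 52/u (R(u) = -52/u + 40/(-2) = -52/u + 40*(-½) = -52/u - 20 = -20 - 52/u)
t(82 + 49) - R(63) = 33/(82 + 49) - (-20 - 52/63) = 33/131 - (-20 - 52*1/63) = 33*(1/131) - (-20 - 52/63) = 33/131 - 1*(-1312/63) = 33/131 + 1312/63 = 173951/8253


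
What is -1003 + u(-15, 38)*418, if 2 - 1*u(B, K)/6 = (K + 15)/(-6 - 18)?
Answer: 19103/2 ≈ 9551.5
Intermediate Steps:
u(B, K) = 63/4 + K/4 (u(B, K) = 12 - 6*(K + 15)/(-6 - 18) = 12 - 6*(15 + K)/(-24) = 12 - 6*(15 + K)*(-1)/24 = 12 - 6*(-5/8 - K/24) = 12 + (15/4 + K/4) = 63/4 + K/4)
-1003 + u(-15, 38)*418 = -1003 + (63/4 + (¼)*38)*418 = -1003 + (63/4 + 19/2)*418 = -1003 + (101/4)*418 = -1003 + 21109/2 = 19103/2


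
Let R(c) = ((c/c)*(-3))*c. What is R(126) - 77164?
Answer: -77542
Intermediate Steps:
R(c) = -3*c (R(c) = (1*(-3))*c = -3*c)
R(126) - 77164 = -3*126 - 77164 = -378 - 77164 = -77542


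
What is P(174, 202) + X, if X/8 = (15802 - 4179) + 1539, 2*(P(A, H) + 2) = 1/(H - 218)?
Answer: 3369407/32 ≈ 1.0529e+5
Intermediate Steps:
P(A, H) = -2 + 1/(2*(-218 + H)) (P(A, H) = -2 + 1/(2*(H - 218)) = -2 + 1/(2*(-218 + H)))
X = 105296 (X = 8*((15802 - 4179) + 1539) = 8*(11623 + 1539) = 8*13162 = 105296)
P(174, 202) + X = (873 - 4*202)/(2*(-218 + 202)) + 105296 = (½)*(873 - 808)/(-16) + 105296 = (½)*(-1/16)*65 + 105296 = -65/32 + 105296 = 3369407/32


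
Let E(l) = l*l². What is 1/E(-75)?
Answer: -1/421875 ≈ -2.3704e-6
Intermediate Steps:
E(l) = l³
1/E(-75) = 1/((-75)³) = 1/(-421875) = -1/421875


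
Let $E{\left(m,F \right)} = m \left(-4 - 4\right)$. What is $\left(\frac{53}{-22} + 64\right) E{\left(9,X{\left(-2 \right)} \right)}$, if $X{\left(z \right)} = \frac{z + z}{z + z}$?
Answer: $- \frac{48780}{11} \approx -4434.5$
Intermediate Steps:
$X{\left(z \right)} = 1$ ($X{\left(z \right)} = \frac{2 z}{2 z} = 2 z \frac{1}{2 z} = 1$)
$E{\left(m,F \right)} = - 8 m$ ($E{\left(m,F \right)} = m \left(-8\right) = - 8 m$)
$\left(\frac{53}{-22} + 64\right) E{\left(9,X{\left(-2 \right)} \right)} = \left(\frac{53}{-22} + 64\right) \left(\left(-8\right) 9\right) = \left(53 \left(- \frac{1}{22}\right) + 64\right) \left(-72\right) = \left(- \frac{53}{22} + 64\right) \left(-72\right) = \frac{1355}{22} \left(-72\right) = - \frac{48780}{11}$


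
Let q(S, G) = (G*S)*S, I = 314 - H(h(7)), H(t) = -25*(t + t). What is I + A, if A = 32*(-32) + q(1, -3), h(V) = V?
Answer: -363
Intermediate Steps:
H(t) = -50*t
I = 664 (I = 314 - (-50)*7 = 314 - 1*(-350) = 314 + 350 = 664)
q(S, G) = G*S²
A = -1027 (A = 32*(-32) - 3*1² = -1024 - 3*1 = -1024 - 3 = -1027)
I + A = 664 - 1027 = -363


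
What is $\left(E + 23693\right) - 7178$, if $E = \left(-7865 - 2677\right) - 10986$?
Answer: $-5013$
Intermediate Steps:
$E = -21528$ ($E = -10542 - 10986 = -21528$)
$\left(E + 23693\right) - 7178 = \left(-21528 + 23693\right) - 7178 = 2165 - 7178 = -5013$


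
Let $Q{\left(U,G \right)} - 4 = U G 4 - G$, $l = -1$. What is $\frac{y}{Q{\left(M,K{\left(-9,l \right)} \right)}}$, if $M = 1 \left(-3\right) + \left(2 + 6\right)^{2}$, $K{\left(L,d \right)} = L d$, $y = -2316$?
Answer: $- \frac{2316}{2191} \approx -1.0571$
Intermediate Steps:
$M = 61$ ($M = -3 + 8^{2} = -3 + 64 = 61$)
$Q{\left(U,G \right)} = 4 - G + 4 G U$ ($Q{\left(U,G \right)} = 4 - \left(G - U G 4\right) = 4 - \left(G - G U 4\right) = 4 + \left(4 G U - G\right) = 4 + \left(- G + 4 G U\right) = 4 - G + 4 G U$)
$\frac{y}{Q{\left(M,K{\left(-9,l \right)} \right)}} = - \frac{2316}{4 - \left(-9\right) \left(-1\right) + 4 \left(\left(-9\right) \left(-1\right)\right) 61} = - \frac{2316}{4 - 9 + 4 \cdot 9 \cdot 61} = - \frac{2316}{4 - 9 + 2196} = - \frac{2316}{2191}$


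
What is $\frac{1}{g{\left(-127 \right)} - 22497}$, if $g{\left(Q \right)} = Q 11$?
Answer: $- \frac{1}{23894} \approx -4.1851 \cdot 10^{-5}$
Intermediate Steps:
$g{\left(Q \right)} = 11 Q$
$\frac{1}{g{\left(-127 \right)} - 22497} = \frac{1}{11 \left(-127\right) - 22497} = \frac{1}{-1397 - 22497} = \frac{1}{-23894} = - \frac{1}{23894}$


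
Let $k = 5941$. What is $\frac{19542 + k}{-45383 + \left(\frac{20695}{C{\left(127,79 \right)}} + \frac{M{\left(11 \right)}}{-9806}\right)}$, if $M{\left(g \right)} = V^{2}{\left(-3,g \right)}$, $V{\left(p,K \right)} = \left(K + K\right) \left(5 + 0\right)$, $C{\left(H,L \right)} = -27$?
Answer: $- \frac{3373465023}{6109477858} \approx -0.55217$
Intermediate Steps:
$V{\left(p,K \right)} = 10 K$ ($V{\left(p,K \right)} = 2 K 5 = 10 K$)
$M{\left(g \right)} = 100 g^{2}$ ($M{\left(g \right)} = \left(10 g\right)^{2} = 100 g^{2}$)
$\frac{19542 + k}{-45383 + \left(\frac{20695}{C{\left(127,79 \right)}} + \frac{M{\left(11 \right)}}{-9806}\right)} = \frac{19542 + 5941}{-45383 + \left(\frac{20695}{-27} + \frac{100 \cdot 11^{2}}{-9806}\right)} = \frac{25483}{-45383 + \left(20695 \left(- \frac{1}{27}\right) + 100 \cdot 121 \left(- \frac{1}{9806}\right)\right)} = \frac{25483}{-45383 + \left(- \frac{20695}{27} + 12100 \left(- \frac{1}{9806}\right)\right)} = \frac{25483}{-45383 - \frac{101630935}{132381}} = \frac{25483}{- \frac{6109477858}{132381}} = 25483 \left(- \frac{132381}{6109477858}\right) = - \frac{3373465023}{6109477858}$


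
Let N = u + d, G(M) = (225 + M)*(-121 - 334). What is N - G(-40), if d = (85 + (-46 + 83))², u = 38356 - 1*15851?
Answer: 121564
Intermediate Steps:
G(M) = -102375 - 455*M (G(M) = (225 + M)*(-455) = -102375 - 455*M)
u = 22505 (u = 38356 - 15851 = 22505)
d = 14884 (d = (85 + 37)² = 122² = 14884)
N = 37389 (N = 22505 + 14884 = 37389)
N - G(-40) = 37389 - (-102375 - 455*(-40)) = 37389 - (-102375 + 18200) = 37389 - 1*(-84175) = 37389 + 84175 = 121564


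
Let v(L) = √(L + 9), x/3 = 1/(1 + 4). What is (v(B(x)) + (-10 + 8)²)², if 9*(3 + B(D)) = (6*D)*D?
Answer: 556/25 + 16*√39/5 ≈ 42.224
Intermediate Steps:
x = ⅗ (x = 3/(1 + 4) = 3/5 = 3*(⅕) = ⅗ ≈ 0.60000)
B(D) = -3 + 2*D²/3 (B(D) = -3 + ((6*D)*D)/9 = -3 + (6*D²)/9 = -3 + 2*D²/3)
v(L) = √(9 + L)
(v(B(x)) + (-10 + 8)²)² = (√(9 + (-3 + 2*(⅗)²/3)) + (-10 + 8)²)² = (√(9 + (-3 + (⅔)*(9/25))) + (-2)²)² = (√(9 + (-3 + 6/25)) + 4)² = (√(9 - 69/25) + 4)² = (√(156/25) + 4)² = (2*√39/5 + 4)² = (4 + 2*√39/5)²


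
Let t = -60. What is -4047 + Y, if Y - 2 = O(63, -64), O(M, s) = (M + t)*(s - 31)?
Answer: -4330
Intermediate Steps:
O(M, s) = (-60 + M)*(-31 + s) (O(M, s) = (M - 60)*(s - 31) = (-60 + M)*(-31 + s))
Y = -283 (Y = 2 + (1860 - 60*(-64) - 31*63 + 63*(-64)) = 2 + (1860 + 3840 - 1953 - 4032) = 2 - 285 = -283)
-4047 + Y = -4047 - 283 = -4330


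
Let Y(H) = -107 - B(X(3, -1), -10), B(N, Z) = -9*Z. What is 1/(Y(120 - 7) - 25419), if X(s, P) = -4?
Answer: -1/25616 ≈ -3.9038e-5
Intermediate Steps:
Y(H) = -197 (Y(H) = -107 - (-9)*(-10) = -107 - 1*90 = -107 - 90 = -197)
1/(Y(120 - 7) - 25419) = 1/(-197 - 25419) = 1/(-25616) = -1/25616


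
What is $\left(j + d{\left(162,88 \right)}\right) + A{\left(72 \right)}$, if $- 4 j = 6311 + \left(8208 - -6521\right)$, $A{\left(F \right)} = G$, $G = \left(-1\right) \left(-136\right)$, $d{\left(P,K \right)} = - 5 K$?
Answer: $-5564$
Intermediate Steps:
$G = 136$
$A{\left(F \right)} = 136$
$j = -5260$ ($j = - \frac{6311 + \left(8208 - -6521\right)}{4} = - \frac{6311 + \left(8208 + 6521\right)}{4} = - \frac{6311 + 14729}{4} = \left(- \frac{1}{4}\right) 21040 = -5260$)
$\left(j + d{\left(162,88 \right)}\right) + A{\left(72 \right)} = \left(-5260 - 440\right) + 136 = -5700 + 136 = -5564$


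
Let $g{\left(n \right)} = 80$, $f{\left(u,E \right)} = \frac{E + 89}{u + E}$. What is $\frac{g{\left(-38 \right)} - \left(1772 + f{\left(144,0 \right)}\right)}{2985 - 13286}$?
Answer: $\frac{243737}{1483344} \approx 0.16432$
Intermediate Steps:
$f{\left(u,E \right)} = \frac{89 + E}{E + u}$
$\frac{g{\left(-38 \right)} - \left(1772 + f{\left(144,0 \right)}\right)}{2985 - 13286} = \frac{80 - \left(1772 + \frac{89 + 0}{0 + 144}\right)}{2985 - 13286} = \frac{80 - \left(1772 + \frac{1}{144} \cdot 89\right)}{-10301} = \left(80 - \left(1772 + \frac{1}{144} \cdot 89\right)\right) \left(- \frac{1}{10301}\right) = \left(80 - \frac{255257}{144}\right) \left(- \frac{1}{10301}\right) = \left(- \frac{243737}{144}\right) \left(- \frac{1}{10301}\right) = \frac{243737}{1483344}$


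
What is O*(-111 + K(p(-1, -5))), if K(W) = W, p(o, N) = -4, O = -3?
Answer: 345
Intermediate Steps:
O*(-111 + K(p(-1, -5))) = -3*(-111 - 4) = -3*(-115) = 345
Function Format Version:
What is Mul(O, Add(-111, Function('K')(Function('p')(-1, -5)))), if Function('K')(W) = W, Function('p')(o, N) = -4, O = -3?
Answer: 345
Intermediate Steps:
Mul(O, Add(-111, Function('K')(Function('p')(-1, -5)))) = Mul(-3, Add(-111, -4)) = Mul(-3, -115) = 345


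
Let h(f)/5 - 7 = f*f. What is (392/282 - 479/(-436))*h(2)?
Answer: 8414725/61476 ≈ 136.88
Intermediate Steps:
h(f) = 35 + 5*f**2 (h(f) = 35 + 5*(f*f) = 35 + 5*f**2)
(392/282 - 479/(-436))*h(2) = (392/282 - 479/(-436))*(35 + 5*2**2) = (392*(1/282) - 479*(-1/436))*(35 + 5*4) = (196/141 + 479/436)*(35 + 20) = (152995/61476)*55 = 8414725/61476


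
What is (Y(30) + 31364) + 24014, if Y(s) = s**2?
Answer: 56278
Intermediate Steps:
(Y(30) + 31364) + 24014 = (30**2 + 31364) + 24014 = (900 + 31364) + 24014 = 32264 + 24014 = 56278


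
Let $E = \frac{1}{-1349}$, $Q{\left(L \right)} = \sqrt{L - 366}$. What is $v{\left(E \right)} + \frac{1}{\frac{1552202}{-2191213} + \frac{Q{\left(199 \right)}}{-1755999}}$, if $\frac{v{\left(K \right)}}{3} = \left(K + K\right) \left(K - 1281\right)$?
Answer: $\frac{3 \left(- 372959112263157189 i + 398586257780 \sqrt{167}\right)}{1819801 \left(- 143456061042 i + 115327 \sqrt{167}\right)} \approx 4.2859 + 1.4666 \cdot 10^{-5} i$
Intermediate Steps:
$Q{\left(L \right)} = \sqrt{-366 + L}$
$E = - \frac{1}{1349} \approx -0.00074129$
$v{\left(K \right)} = 6 K \left(-1281 + K\right)$ ($v{\left(K \right)} = 3 \left(K + K\right) \left(K - 1281\right) = 3 \cdot 2 K \left(-1281 + K\right) = 6 K \left(-1281 + K\right)$)
$v{\left(E \right)} + \frac{1}{\frac{1552202}{-2191213} + \frac{Q{\left(199 \right)}}{-1755999}} = 6 \left(- \frac{1}{1349}\right) \left(-1281 - \frac{1}{1349}\right) + \frac{1}{\frac{1552202}{-2191213} + \frac{\sqrt{-366 + 199}}{-1755999}} = 6 \left(- \frac{1}{1349}\right) \left(- \frac{1728070}{1349}\right) + \frac{1}{1552202 \left(- \frac{1}{2191213}\right) + \sqrt{-167} \left(- \frac{1}{1755999}\right)} = \frac{10368420}{1819801} + \frac{1}{- \frac{1552202}{2191213} + i \sqrt{167} \left(- \frac{1}{1755999}\right)} = \frac{10368420}{1819801} + \frac{1}{- \frac{1552202}{2191213} - \frac{i \sqrt{167}}{1755999}}$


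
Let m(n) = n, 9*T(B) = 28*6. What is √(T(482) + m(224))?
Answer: 2*√546/3 ≈ 15.578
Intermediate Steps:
T(B) = 56/3 (T(B) = (28*6)/9 = (⅑)*168 = 56/3)
√(T(482) + m(224)) = √(56/3 + 224) = √(728/3) = 2*√546/3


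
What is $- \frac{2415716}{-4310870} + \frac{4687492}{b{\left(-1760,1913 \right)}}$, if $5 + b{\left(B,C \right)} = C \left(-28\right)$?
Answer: $- \frac{10038880573818}{115464497515} \approx -86.943$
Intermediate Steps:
$b{\left(B,C \right)} = -5 - 28 C$ ($b{\left(B,C \right)} = -5 + C \left(-28\right) = -5 - 28 C$)
$- \frac{2415716}{-4310870} + \frac{4687492}{b{\left(-1760,1913 \right)}} = - \frac{2415716}{-4310870} + \frac{4687492}{-5 - 53564} = \left(-2415716\right) \left(- \frac{1}{4310870}\right) + \frac{4687492}{-5 - 53564} = \frac{1207858}{2155435} + \frac{4687492}{-53569} = \frac{1207858}{2155435} + 4687492 \left(- \frac{1}{53569}\right) = \frac{1207858}{2155435} - \frac{4687492}{53569} = - \frac{10038880573818}{115464497515}$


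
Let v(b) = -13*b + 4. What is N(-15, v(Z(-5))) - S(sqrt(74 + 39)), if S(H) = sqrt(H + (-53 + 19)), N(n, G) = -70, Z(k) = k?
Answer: -70 - I*sqrt(34 - sqrt(113)) ≈ -70.0 - 4.8342*I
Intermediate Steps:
v(b) = 4 - 13*b
S(H) = sqrt(-34 + H) (S(H) = sqrt(H - 34) = sqrt(-34 + H))
N(-15, v(Z(-5))) - S(sqrt(74 + 39)) = -70 - sqrt(-34 + sqrt(74 + 39)) = -70 - sqrt(-34 + sqrt(113))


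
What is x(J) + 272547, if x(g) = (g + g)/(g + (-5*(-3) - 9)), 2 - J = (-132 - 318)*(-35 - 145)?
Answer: 5518572155/20248 ≈ 2.7255e+5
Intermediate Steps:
J = -80998 (J = 2 - (-132 - 318)*(-35 - 145) = 2 - (-450)*(-180) = 2 - 1*81000 = 2 - 81000 = -80998)
x(g) = 2*g/(6 + g) (x(g) = (2*g)/(g + (15 - 9)) = (2*g)/(g + 6) = (2*g)/(6 + g) = 2*g/(6 + g))
x(J) + 272547 = 2*(-80998)/(6 - 80998) + 272547 = 2*(-80998)/(-80992) + 272547 = 2*(-80998)*(-1/80992) + 272547 = 40499/20248 + 272547 = 5518572155/20248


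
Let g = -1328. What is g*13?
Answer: -17264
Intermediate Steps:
g*13 = -1328*13 = -17264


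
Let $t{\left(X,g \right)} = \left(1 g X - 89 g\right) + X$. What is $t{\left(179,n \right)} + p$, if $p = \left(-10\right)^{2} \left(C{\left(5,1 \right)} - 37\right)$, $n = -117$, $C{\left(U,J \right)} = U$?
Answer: $-13551$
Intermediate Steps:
$t{\left(X,g \right)} = X - 89 g + X g$ ($t{\left(X,g \right)} = \left(g X - 89 g\right) + X = \left(X g - 89 g\right) + X = \left(- 89 g + X g\right) + X = X - 89 g + X g$)
$p = -3200$ ($p = \left(-10\right)^{2} \left(5 - 37\right) = 100 \left(-32\right) = -3200$)
$t{\left(179,n \right)} + p = \left(179 - -10413 + 179 \left(-117\right)\right) - 3200 = \left(179 + 10413 - 20943\right) - 3200 = -10351 - 3200 = -13551$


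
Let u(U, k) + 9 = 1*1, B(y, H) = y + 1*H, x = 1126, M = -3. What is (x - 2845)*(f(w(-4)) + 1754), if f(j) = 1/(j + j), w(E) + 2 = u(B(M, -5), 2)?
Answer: -60300801/20 ≈ -3.0150e+6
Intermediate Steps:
B(y, H) = H + y (B(y, H) = y + H = H + y)
u(U, k) = -8 (u(U, k) = -9 + 1*1 = -9 + 1 = -8)
w(E) = -10 (w(E) = -2 - 8 = -10)
f(j) = 1/(2*j)
(x - 2845)*(f(w(-4)) + 1754) = (1126 - 2845)*((½)/(-10) + 1754) = -1719*((½)*(-⅒) + 1754) = -1719*(-1/20 + 1754) = -1719*35079/20 = -60300801/20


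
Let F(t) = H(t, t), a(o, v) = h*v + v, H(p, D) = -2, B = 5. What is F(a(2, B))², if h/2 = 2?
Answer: 4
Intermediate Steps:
h = 4 (h = 2*2 = 4)
a(o, v) = 5*v (a(o, v) = 4*v + v = 5*v)
F(t) = -2
F(a(2, B))² = (-2)² = 4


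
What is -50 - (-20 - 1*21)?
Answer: -9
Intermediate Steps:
-50 - (-20 - 1*21) = -50 - (-20 - 21) = -50 - 1*(-41) = -50 + 41 = -9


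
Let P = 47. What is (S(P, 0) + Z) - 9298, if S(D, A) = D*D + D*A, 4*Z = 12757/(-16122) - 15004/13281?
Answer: -674654734733/95162792 ≈ -7089.5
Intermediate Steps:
Z = -45702245/95162792 (Z = (12757/(-16122) - 15004/13281)/4 = (12757*(-1/16122) - 15004*1/13281)/4 = (-12757/16122 - 15004/13281)/4 = (1/4)*(-45702245/23790698) = -45702245/95162792 ≈ -0.48025)
S(D, A) = D**2 + A*D
(S(P, 0) + Z) - 9298 = (47*(0 + 47) - 45702245/95162792) - 9298 = (47*47 - 45702245/95162792) - 9298 = (2209 - 45702245/95162792) - 9298 = 210168905283/95162792 - 9298 = -674654734733/95162792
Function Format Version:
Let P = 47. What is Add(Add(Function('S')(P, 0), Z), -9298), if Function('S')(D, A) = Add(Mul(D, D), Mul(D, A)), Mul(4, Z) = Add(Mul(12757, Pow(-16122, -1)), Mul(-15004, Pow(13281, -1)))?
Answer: Rational(-674654734733, 95162792) ≈ -7089.5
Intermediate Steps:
Z = Rational(-45702245, 95162792) (Z = Mul(Rational(1, 4), Add(Mul(12757, Pow(-16122, -1)), Mul(-15004, Pow(13281, -1)))) = Mul(Rational(1, 4), Add(Mul(12757, Rational(-1, 16122)), Mul(-15004, Rational(1, 13281)))) = Mul(Rational(1, 4), Add(Rational(-12757, 16122), Rational(-15004, 13281))) = Mul(Rational(1, 4), Rational(-45702245, 23790698)) = Rational(-45702245, 95162792) ≈ -0.48025)
Function('S')(D, A) = Add(Pow(D, 2), Mul(A, D))
Add(Add(Function('S')(P, 0), Z), -9298) = Add(Add(Mul(47, Add(0, 47)), Rational(-45702245, 95162792)), -9298) = Add(Add(Mul(47, 47), Rational(-45702245, 95162792)), -9298) = Add(Add(2209, Rational(-45702245, 95162792)), -9298) = Add(Rational(210168905283, 95162792), -9298) = Rational(-674654734733, 95162792)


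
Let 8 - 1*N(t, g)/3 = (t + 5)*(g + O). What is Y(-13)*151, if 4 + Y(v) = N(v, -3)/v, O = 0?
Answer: -604/13 ≈ -46.462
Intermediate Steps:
N(t, g) = 24 - 3*g*(5 + t) (N(t, g) = 24 - 3*(t + 5)*(g + 0) = 24 - 3*(5 + t)*g = 24 - 3*g*(5 + t))
Y(v) = -4 + (69 + 9*v)/v (Y(v) = -4 + (24 - 15*(-3) - 3*(-3)*v)/v = -4 + (24 + 45 + 9*v)/v = -4 + (69 + 9*v)/v)
Y(-13)*151 = (5 + 69/(-13))*151 = (5 + 69*(-1/13))*151 = (5 - 69/13)*151 = -4/13*151 = -604/13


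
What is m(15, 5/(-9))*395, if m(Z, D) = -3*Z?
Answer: -17775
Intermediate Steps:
m(15, 5/(-9))*395 = -3*15*395 = -45*395 = -17775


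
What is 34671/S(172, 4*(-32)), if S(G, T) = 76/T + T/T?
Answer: 85344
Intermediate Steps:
S(G, T) = 1 + 76/T (S(G, T) = 76/T + 1 = 1 + 76/T)
34671/S(172, 4*(-32)) = 34671/(((76 + 4*(-32))/((4*(-32))))) = 34671/(((76 - 128)/(-128))) = 34671/((-1/128*(-52))) = 34671/(13/32) = 34671*(32/13) = 85344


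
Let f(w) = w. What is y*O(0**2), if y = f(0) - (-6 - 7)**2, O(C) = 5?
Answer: -845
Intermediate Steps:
y = -169 (y = 0 - (-6 - 7)**2 = 0 - 1*(-13)**2 = 0 - 1*169 = 0 - 169 = -169)
y*O(0**2) = -169*5 = -845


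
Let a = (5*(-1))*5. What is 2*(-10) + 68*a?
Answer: -1720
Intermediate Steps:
a = -25 (a = -5*5 = -25)
2*(-10) + 68*a = 2*(-10) + 68*(-25) = -20 - 1700 = -1720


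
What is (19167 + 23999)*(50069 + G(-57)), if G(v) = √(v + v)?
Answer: 2161278454 + 43166*I*√114 ≈ 2.1613e+9 + 4.6089e+5*I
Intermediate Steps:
G(v) = √2*√v (G(v) = √(2*v) = √2*√v)
(19167 + 23999)*(50069 + G(-57)) = (19167 + 23999)*(50069 + √2*√(-57)) = 43166*(50069 + √2*(I*√57)) = 43166*(50069 + I*√114) = 2161278454 + 43166*I*√114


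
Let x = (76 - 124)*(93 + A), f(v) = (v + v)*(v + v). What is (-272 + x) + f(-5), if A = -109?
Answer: 596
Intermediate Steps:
f(v) = 4*v² (f(v) = (2*v)*(2*v) = 4*v²)
x = 768 (x = (76 - 124)*(93 - 109) = -48*(-16) = 768)
(-272 + x) + f(-5) = (-272 + 768) + 4*(-5)² = 496 + 4*25 = 496 + 100 = 596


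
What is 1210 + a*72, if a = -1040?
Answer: -73670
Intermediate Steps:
1210 + a*72 = 1210 - 1040*72 = 1210 - 74880 = -73670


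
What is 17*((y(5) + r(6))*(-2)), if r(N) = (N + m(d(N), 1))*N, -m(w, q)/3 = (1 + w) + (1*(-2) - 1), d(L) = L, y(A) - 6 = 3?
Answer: 918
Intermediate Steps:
y(A) = 9 (y(A) = 6 + 3 = 9)
m(w, q) = 6 - 3*w (m(w, q) = -3*((1 + w) + (1*(-2) - 1)) = -3*((1 + w) + (-2 - 1)) = -3*((1 + w) - 3) = -3*(-2 + w) = 6 - 3*w)
r(N) = N*(6 - 2*N) (r(N) = (N + (6 - 3*N))*N = (6 - 2*N)*N = N*(6 - 2*N))
17*((y(5) + r(6))*(-2)) = 17*((9 + 2*6*(3 - 1*6))*(-2)) = 17*((9 + 2*6*(3 - 6))*(-2)) = 17*((9 + 2*6*(-3))*(-2)) = 17*((9 - 36)*(-2)) = 17*(-27*(-2)) = 17*54 = 918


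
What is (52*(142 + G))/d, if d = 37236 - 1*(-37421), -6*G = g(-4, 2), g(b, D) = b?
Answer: 22256/223971 ≈ 0.099370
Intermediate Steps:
G = ⅔ (G = -⅙*(-4) = ⅔ ≈ 0.66667)
d = 74657 (d = 37236 + 37421 = 74657)
(52*(142 + G))/d = (52*(142 + ⅔))/74657 = (52*(428/3))*(1/74657) = (22256/3)*(1/74657) = 22256/223971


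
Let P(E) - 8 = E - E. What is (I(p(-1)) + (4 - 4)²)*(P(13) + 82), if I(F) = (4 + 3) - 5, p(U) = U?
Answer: 180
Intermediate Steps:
I(F) = 2 (I(F) = 7 - 5 = 2)
P(E) = 8 (P(E) = 8 + (E - E) = 8 + 0 = 8)
(I(p(-1)) + (4 - 4)²)*(P(13) + 82) = (2 + (4 - 4)²)*(8 + 82) = (2 + 0²)*90 = (2 + 0)*90 = 2*90 = 180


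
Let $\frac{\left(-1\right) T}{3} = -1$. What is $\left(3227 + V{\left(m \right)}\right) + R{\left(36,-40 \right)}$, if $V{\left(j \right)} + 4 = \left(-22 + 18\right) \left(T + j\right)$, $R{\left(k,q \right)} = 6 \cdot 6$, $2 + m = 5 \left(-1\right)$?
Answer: $3275$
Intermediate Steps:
$T = 3$ ($T = \left(-3\right) \left(-1\right) = 3$)
$m = -7$ ($m = -2 + 5 \left(-1\right) = -2 - 5 = -7$)
$R{\left(k,q \right)} = 36$
$V{\left(j \right)} = -16 - 4 j$ ($V{\left(j \right)} = -4 + \left(-22 + 18\right) \left(3 + j\right) = -4 - 4 \left(3 + j\right) = -4 - \left(12 + 4 j\right) = -16 - 4 j$)
$\left(3227 + V{\left(m \right)}\right) + R{\left(36,-40 \right)} = \left(3227 - -12\right) + 36 = \left(3227 + \left(-16 + 28\right)\right) + 36 = \left(3227 + 12\right) + 36 = 3239 + 36 = 3275$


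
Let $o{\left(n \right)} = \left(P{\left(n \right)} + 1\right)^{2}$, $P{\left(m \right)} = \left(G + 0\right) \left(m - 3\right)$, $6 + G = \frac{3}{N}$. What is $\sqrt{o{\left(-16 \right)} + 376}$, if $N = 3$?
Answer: $2 \sqrt{2398} \approx 97.939$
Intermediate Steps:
$G = -5$ ($G = -6 + \frac{3}{3} = -6 + 3 \cdot \frac{1}{3} = -6 + 1 = -5$)
$P{\left(m \right)} = 15 - 5 m$ ($P{\left(m \right)} = \left(-5 + 0\right) \left(m - 3\right) = - 5 \left(-3 + m\right) = 15 - 5 m$)
$o{\left(n \right)} = \left(16 - 5 n\right)^{2}$ ($o{\left(n \right)} = \left(\left(15 - 5 n\right) + 1\right)^{2} = \left(16 - 5 n\right)^{2}$)
$\sqrt{o{\left(-16 \right)} + 376} = \sqrt{\left(-16 + 5 \left(-16\right)\right)^{2} + 376} = \sqrt{\left(-16 - 80\right)^{2} + 376} = \sqrt{\left(-96\right)^{2} + 376} = \sqrt{9216 + 376} = \sqrt{9592} = 2 \sqrt{2398}$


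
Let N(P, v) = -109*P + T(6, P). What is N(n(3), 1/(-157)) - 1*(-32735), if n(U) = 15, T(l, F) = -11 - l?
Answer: 31083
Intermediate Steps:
N(P, v) = -17 - 109*P (N(P, v) = -109*P + (-11 - 1*6) = -109*P + (-11 - 6) = -109*P - 17 = -17 - 109*P)
N(n(3), 1/(-157)) - 1*(-32735) = (-17 - 109*15) - 1*(-32735) = (-17 - 1635) + 32735 = -1652 + 32735 = 31083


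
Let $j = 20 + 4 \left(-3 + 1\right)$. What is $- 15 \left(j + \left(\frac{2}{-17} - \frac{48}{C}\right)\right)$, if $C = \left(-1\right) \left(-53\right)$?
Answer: $- \frac{148350}{901} \approx -164.65$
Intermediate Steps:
$C = 53$
$j = 12$ ($j = 20 + 4 \left(-2\right) = 20 - 8 = 12$)
$- 15 \left(j + \left(\frac{2}{-17} - \frac{48}{C}\right)\right) = - 15 \left(12 + \left(\frac{2}{-17} - \frac{48}{53}\right)\right) = - 15 \left(12 + \left(2 \left(- \frac{1}{17}\right) - \frac{48}{53}\right)\right) = - 15 \left(12 - \frac{922}{901}\right) = \left(-15\right) \frac{9890}{901} = - \frac{148350}{901}$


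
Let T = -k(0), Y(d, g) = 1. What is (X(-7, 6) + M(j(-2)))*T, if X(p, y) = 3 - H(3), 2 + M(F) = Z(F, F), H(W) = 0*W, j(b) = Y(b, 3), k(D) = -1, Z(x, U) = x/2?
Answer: 3/2 ≈ 1.5000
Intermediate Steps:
Z(x, U) = x/2 (Z(x, U) = x*(½) = x/2)
j(b) = 1
H(W) = 0
M(F) = -2 + F/2
T = 1 (T = -1*(-1) = 1)
X(p, y) = 3 (X(p, y) = 3 - 1*0 = 3 + 0 = 3)
(X(-7, 6) + M(j(-2)))*T = (3 + (-2 + (½)*1))*1 = (3 + (-2 + ½))*1 = (3 - 3/2)*1 = (3/2)*1 = 3/2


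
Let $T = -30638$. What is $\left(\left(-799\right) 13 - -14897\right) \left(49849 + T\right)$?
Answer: $86641610$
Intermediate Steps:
$\left(\left(-799\right) 13 - -14897\right) \left(49849 + T\right) = \left(\left(-799\right) 13 - -14897\right) \left(49849 - 30638\right) = \left(-10387 + \left(-3098 + 17995\right)\right) 19211 = \left(-10387 + 14897\right) 19211 = 4510 \cdot 19211 = 86641610$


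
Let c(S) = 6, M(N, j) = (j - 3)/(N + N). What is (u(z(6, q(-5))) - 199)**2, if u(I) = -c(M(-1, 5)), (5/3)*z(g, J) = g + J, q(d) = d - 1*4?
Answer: 42025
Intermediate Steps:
q(d) = -4 + d (q(d) = d - 4 = -4 + d)
z(g, J) = 3*J/5 + 3*g/5 (z(g, J) = 3*(g + J)/5 = 3*(J + g)/5 = 3*J/5 + 3*g/5)
M(N, j) = (-3 + j)/(2*N) (M(N, j) = (-3 + j)/((2*N)) = (-3 + j)*(1/(2*N)) = (-3 + j)/(2*N))
u(I) = -6 (u(I) = -1*6 = -6)
(u(z(6, q(-5))) - 199)**2 = (-6 - 199)**2 = (-205)**2 = 42025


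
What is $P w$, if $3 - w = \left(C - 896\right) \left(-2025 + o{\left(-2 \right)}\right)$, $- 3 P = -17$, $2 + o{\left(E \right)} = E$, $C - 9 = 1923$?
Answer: $\frac{35734799}{3} \approx 1.1912 \cdot 10^{7}$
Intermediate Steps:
$C = 1932$ ($C = 9 + 1923 = 1932$)
$o{\left(E \right)} = -2 + E$
$P = \frac{17}{3}$ ($P = \left(- \frac{1}{3}\right) \left(-17\right) = \frac{17}{3} \approx 5.6667$)
$w = 2102047$ ($w = 3 - \left(1932 - 896\right) \left(-2025 - 4\right) = 3 - 1036 \left(-2025 - 4\right) = 3 - 1036 \left(-2029\right) = 3 - -2102044 = 3 + 2102044 = 2102047$)
$P w = \frac{17}{3} \cdot 2102047 = \frac{35734799}{3}$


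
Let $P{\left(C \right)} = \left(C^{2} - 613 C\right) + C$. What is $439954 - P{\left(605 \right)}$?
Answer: $444189$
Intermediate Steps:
$P{\left(C \right)} = C^{2} - 612 C$
$439954 - P{\left(605 \right)} = 439954 - 605 \left(-612 + 605\right) = 439954 - 605 \left(-7\right) = 439954 - -4235 = 439954 + 4235 = 444189$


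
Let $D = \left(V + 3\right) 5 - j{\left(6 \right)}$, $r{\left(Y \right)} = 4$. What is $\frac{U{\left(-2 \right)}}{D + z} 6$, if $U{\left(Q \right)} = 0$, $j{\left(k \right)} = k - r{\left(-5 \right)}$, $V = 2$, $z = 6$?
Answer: $0$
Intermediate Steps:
$j{\left(k \right)} = -4 + k$ ($j{\left(k \right)} = k - 4 = -4 + k$)
$D = 23$ ($D = \left(2 + 3\right) 5 - \left(-4 + 6\right) = 5 \cdot 5 - 2 = 25 - 2 = 23$)
$\frac{U{\left(-2 \right)}}{D + z} 6 = \frac{0}{23 + 6} \cdot 6 = \frac{0}{29} \cdot 6 = 0 \cdot \frac{1}{29} \cdot 6 = 0 \cdot 6 = 0$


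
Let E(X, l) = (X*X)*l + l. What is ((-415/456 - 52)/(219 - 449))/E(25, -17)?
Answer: -1049/48527520 ≈ -2.1617e-5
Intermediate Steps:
E(X, l) = l + l*X² (E(X, l) = X²*l + l = l*X² + l = l + l*X²)
((-415/456 - 52)/(219 - 449))/E(25, -17) = ((-415/456 - 52)/(219 - 449))/((-17*(1 + 25²))) = ((-415*1/456 - 52)/(-230))/((-17*(1 + 625))) = ((-415/456 - 52)*(-1/230))/((-17*626)) = -24127/456*(-1/230)/(-10642) = (1049/4560)*(-1/10642) = -1049/48527520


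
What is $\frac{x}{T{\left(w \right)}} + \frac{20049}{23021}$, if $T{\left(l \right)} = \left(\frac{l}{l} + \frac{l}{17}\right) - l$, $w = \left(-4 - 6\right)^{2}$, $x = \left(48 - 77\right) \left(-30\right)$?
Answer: $- \frac{308743023}{36442243} \approx -8.4721$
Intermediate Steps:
$x = 870$ ($x = \left(-29\right) \left(-30\right) = 870$)
$w = 100$ ($w = \left(-10\right)^{2} = 100$)
$T{\left(l \right)} = 1 - \frac{16 l}{17}$ ($T{\left(l \right)} = \left(1 + l \frac{1}{17}\right) - l = \left(1 + \frac{l}{17}\right) - l = 1 - \frac{16 l}{17}$)
$\frac{x}{T{\left(w \right)}} + \frac{20049}{23021} = \frac{870}{1 - \frac{1600}{17}} + \frac{20049}{23021} = \frac{870}{1 - \frac{1600}{17}} + 20049 \cdot \frac{1}{23021} = \frac{870}{- \frac{1583}{17}} + \frac{20049}{23021} = 870 \left(- \frac{17}{1583}\right) + \frac{20049}{23021} = - \frac{14790}{1583} + \frac{20049}{23021} = - \frac{308743023}{36442243}$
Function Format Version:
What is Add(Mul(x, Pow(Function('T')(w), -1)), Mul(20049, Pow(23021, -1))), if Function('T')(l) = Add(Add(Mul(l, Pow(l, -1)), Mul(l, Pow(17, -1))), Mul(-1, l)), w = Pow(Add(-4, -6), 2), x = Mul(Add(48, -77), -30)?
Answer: Rational(-308743023, 36442243) ≈ -8.4721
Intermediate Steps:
x = 870 (x = Mul(-29, -30) = 870)
w = 100 (w = Pow(-10, 2) = 100)
Function('T')(l) = Add(1, Mul(Rational(-16, 17), l)) (Function('T')(l) = Add(Add(1, Mul(l, Rational(1, 17))), Mul(-1, l)) = Add(Add(1, Mul(Rational(1, 17), l)), Mul(-1, l)) = Add(1, Mul(Rational(-16, 17), l)))
Add(Mul(x, Pow(Function('T')(w), -1)), Mul(20049, Pow(23021, -1))) = Add(Mul(870, Pow(Add(1, Mul(Rational(-16, 17), 100)), -1)), Mul(20049, Pow(23021, -1))) = Add(Mul(870, Pow(Add(1, Rational(-1600, 17)), -1)), Mul(20049, Rational(1, 23021))) = Add(Mul(870, Pow(Rational(-1583, 17), -1)), Rational(20049, 23021)) = Add(Mul(870, Rational(-17, 1583)), Rational(20049, 23021)) = Add(Rational(-14790, 1583), Rational(20049, 23021)) = Rational(-308743023, 36442243)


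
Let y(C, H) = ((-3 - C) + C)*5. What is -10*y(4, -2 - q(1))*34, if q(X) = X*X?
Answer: 5100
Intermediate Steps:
q(X) = X²
y(C, H) = -15 (y(C, H) = -3*5 = -15)
-10*y(4, -2 - q(1))*34 = -10*(-15)*34 = 150*34 = 5100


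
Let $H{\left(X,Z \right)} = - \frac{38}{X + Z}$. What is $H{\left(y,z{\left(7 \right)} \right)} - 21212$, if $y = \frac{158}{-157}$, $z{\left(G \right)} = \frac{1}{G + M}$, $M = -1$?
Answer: $- \frac{16742896}{791} \approx -21167.0$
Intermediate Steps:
$z{\left(G \right)} = \frac{1}{-1 + G}$ ($z{\left(G \right)} = \frac{1}{G - 1} = \frac{1}{-1 + G}$)
$y = - \frac{158}{157}$ ($y = 158 \left(- \frac{1}{157}\right) = - \frac{158}{157} \approx -1.0064$)
$H{\left(y,z{\left(7 \right)} \right)} - 21212 = - \frac{38}{- \frac{158}{157} + \frac{1}{-1 + 7}} - 21212 = - \frac{38}{- \frac{158}{157} + \frac{1}{6}} - 21212 = - \frac{38}{- \frac{791}{942}} - 21212 = \left(-38\right) \left(- \frac{942}{791}\right) - 21212 = \frac{35796}{791} - 21212 = - \frac{16742896}{791}$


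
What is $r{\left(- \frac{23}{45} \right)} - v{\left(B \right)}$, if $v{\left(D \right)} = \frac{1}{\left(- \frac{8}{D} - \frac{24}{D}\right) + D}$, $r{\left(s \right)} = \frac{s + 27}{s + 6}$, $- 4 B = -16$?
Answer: $\frac{5015}{988} \approx 5.0759$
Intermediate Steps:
$B = 4$ ($B = \left(- \frac{1}{4}\right) \left(-16\right) = 4$)
$r{\left(s \right)} = \frac{27 + s}{6 + s}$
$v{\left(D \right)} = \frac{1}{D - \frac{32}{D}}$ ($v{\left(D \right)} = \frac{1}{- \frac{32}{D} + D} = \frac{1}{D - \frac{32}{D}}$)
$r{\left(- \frac{23}{45} \right)} - v{\left(B \right)} = \frac{27 - \frac{23}{45}}{6 - \frac{23}{45}} - \frac{4}{-32 + 4^{2}} = \frac{27 - \frac{23}{45}}{6 - \frac{23}{45}} - \frac{4}{-32 + 16} = \frac{27 - \frac{23}{45}}{6 - \frac{23}{45}} - \frac{4}{-16} = \frac{1}{\frac{247}{45}} \cdot \frac{1192}{45} - 4 \left(- \frac{1}{16}\right) = \frac{45}{247} \cdot \frac{1192}{45} - - \frac{1}{4} = \frac{1192}{247} + \frac{1}{4} = \frac{5015}{988}$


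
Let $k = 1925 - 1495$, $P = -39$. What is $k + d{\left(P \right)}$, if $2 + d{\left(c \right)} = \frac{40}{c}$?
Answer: $\frac{16652}{39} \approx 426.97$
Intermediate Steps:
$k = 430$
$d{\left(c \right)} = -2 + \frac{40}{c}$
$k + d{\left(P \right)} = 430 - \left(2 - \frac{40}{-39}\right) = 430 + \left(-2 + 40 \left(- \frac{1}{39}\right)\right) = 430 - \frac{118}{39} = \frac{16652}{39}$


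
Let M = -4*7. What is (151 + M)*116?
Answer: 14268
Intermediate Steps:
M = -28
(151 + M)*116 = (151 - 28)*116 = 123*116 = 14268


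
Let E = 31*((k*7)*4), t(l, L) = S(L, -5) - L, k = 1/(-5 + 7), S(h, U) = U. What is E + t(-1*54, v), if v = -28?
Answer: 457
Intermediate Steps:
k = ½ (k = 1/2 = ½ ≈ 0.50000)
t(l, L) = -5 - L
E = 434 (E = 31*(((½)*7)*4) = 31*((7/2)*4) = 31*14 = 434)
E + t(-1*54, v) = 434 + (-5 - 1*(-28)) = 434 + (-5 + 28) = 434 + 23 = 457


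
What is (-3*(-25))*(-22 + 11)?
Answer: -825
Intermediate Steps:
(-3*(-25))*(-22 + 11) = 75*(-11) = -825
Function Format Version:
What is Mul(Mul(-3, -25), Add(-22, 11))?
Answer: -825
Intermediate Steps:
Mul(Mul(-3, -25), Add(-22, 11)) = Mul(75, -11) = -825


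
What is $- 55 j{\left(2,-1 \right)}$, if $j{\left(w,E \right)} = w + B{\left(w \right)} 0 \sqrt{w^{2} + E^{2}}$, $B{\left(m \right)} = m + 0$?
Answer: $-110$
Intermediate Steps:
$B{\left(m \right)} = m$
$j{\left(w,E \right)} = w$ ($j{\left(w,E \right)} = w + w 0 \sqrt{w^{2} + E^{2}} = w + 0 \sqrt{E^{2} + w^{2}} = w + 0 = w$)
$- 55 j{\left(2,-1 \right)} = \left(-55\right) 2 = -110$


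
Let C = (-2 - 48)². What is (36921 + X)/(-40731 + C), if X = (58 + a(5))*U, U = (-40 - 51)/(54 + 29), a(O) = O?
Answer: -3058710/3173173 ≈ -0.96393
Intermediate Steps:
C = 2500 (C = (-50)² = 2500)
U = -91/83 ≈ -1.0964
X = -5733/83 (X = (58 + 5)*(-91/83) = 63*(-91/83) = -5733/83 ≈ -69.072)
(36921 + X)/(-40731 + C) = (36921 - 5733/83)/(-40731 + 2500) = (3058710/83)/(-38231) = (3058710/83)*(-1/38231) = -3058710/3173173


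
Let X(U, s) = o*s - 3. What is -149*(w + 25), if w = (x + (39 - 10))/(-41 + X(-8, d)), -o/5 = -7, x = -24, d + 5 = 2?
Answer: -3720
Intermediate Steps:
d = -3 (d = -5 + 2 = -3)
o = 35 (o = -5*(-7) = 35)
X(U, s) = -3 + 35*s (X(U, s) = 35*s - 3 = -3 + 35*s)
w = -5/149 (w = (-24 + (39 - 10))/(-41 + (-3 + 35*(-3))) = (-24 + 29)/(-41 + (-3 - 105)) = 5/(-41 - 108) = 5/(-149) = 5*(-1/149) = -5/149 ≈ -0.033557)
-149*(w + 25) = -149*(-5/149 + 25) = -149*3720/149 = -3720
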